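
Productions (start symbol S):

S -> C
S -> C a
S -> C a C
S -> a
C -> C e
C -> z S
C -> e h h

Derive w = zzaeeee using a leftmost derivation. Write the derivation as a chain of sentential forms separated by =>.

S => C   [S -> C]
C => Ce   [C -> C e]
Ce => Cee   [C -> C e]
Cee => Ceee   [C -> C e]
Ceee => zSeee   [C -> z S]
zSeee => zCeee   [S -> C]
zCeee => zCeeee   [C -> C e]
zCeeee => zzSeeee   [C -> z S]
zzSeeee => zzaeeee   [S -> a]

S => C => Ce => Cee => Ceee => zSeee => zCeee => zCeeee => zzSeeee => zzaeeee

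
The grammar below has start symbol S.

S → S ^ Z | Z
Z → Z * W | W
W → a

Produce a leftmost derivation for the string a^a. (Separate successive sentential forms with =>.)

S => S^Z => Z^Z => W^Z => a^Z => a^W => a^a

S => S^Z   [S → S ^ Z]
S^Z => Z^Z   [S → Z]
Z^Z => W^Z   [Z → W]
W^Z => a^Z   [W → a]
a^Z => a^W   [Z → W]
a^W => a^a   [W → a]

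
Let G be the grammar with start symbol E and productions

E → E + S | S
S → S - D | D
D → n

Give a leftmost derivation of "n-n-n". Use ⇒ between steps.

E⇒S⇒S-D⇒S-D-D⇒D-D-D⇒n-D-D⇒n-n-D⇒n-n-n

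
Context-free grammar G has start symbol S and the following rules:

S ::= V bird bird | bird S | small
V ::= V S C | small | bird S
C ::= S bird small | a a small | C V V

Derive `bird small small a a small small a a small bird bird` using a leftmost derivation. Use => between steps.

S => bird S   [S ::= bird S]
bird S => bird V bird bird   [S ::= V bird bird]
bird V bird bird => bird V S C bird bird   [V ::= V S C]
bird V S C bird bird => bird V S C S C bird bird   [V ::= V S C]
bird V S C S C bird bird => bird small S C S C bird bird   [V ::= small]
bird small S C S C bird bird => bird small small C S C bird bird   [S ::= small]
bird small small C S C bird bird => bird small small a a small S C bird bird   [C ::= a a small]
bird small small a a small S C bird bird => bird small small a a small small C bird bird   [S ::= small]
bird small small a a small small C bird bird => bird small small a a small small a a small bird bird   [C ::= a a small]

S => bird S => bird V bird bird => bird V S C bird bird => bird V S C S C bird bird => bird small S C S C bird bird => bird small small C S C bird bird => bird small small a a small S C bird bird => bird small small a a small small C bird bird => bird small small a a small small a a small bird bird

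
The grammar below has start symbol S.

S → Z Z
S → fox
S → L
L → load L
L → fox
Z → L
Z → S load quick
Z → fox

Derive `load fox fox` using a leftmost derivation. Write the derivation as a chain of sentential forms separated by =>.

S => Z Z => L Z => load L Z => load fox Z => load fox fox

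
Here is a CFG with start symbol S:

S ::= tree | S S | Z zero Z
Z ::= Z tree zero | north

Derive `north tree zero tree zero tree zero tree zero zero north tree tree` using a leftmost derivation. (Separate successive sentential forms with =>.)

S => S S => Z zero Z S => Z tree zero zero Z S => Z tree zero tree zero zero Z S => Z tree zero tree zero tree zero zero Z S => Z tree zero tree zero tree zero tree zero zero Z S => north tree zero tree zero tree zero tree zero zero Z S => north tree zero tree zero tree zero tree zero zero north S => north tree zero tree zero tree zero tree zero zero north S S => north tree zero tree zero tree zero tree zero zero north tree S => north tree zero tree zero tree zero tree zero zero north tree tree

S => S S   [S ::= S S]
S S => Z zero Z S   [S ::= Z zero Z]
Z zero Z S => Z tree zero zero Z S   [Z ::= Z tree zero]
Z tree zero zero Z S => Z tree zero tree zero zero Z S   [Z ::= Z tree zero]
Z tree zero tree zero zero Z S => Z tree zero tree zero tree zero zero Z S   [Z ::= Z tree zero]
Z tree zero tree zero tree zero zero Z S => Z tree zero tree zero tree zero tree zero zero Z S   [Z ::= Z tree zero]
Z tree zero tree zero tree zero tree zero zero Z S => north tree zero tree zero tree zero tree zero zero Z S   [Z ::= north]
north tree zero tree zero tree zero tree zero zero Z S => north tree zero tree zero tree zero tree zero zero north S   [Z ::= north]
north tree zero tree zero tree zero tree zero zero north S => north tree zero tree zero tree zero tree zero zero north S S   [S ::= S S]
north tree zero tree zero tree zero tree zero zero north S S => north tree zero tree zero tree zero tree zero zero north tree S   [S ::= tree]
north tree zero tree zero tree zero tree zero zero north tree S => north tree zero tree zero tree zero tree zero zero north tree tree   [S ::= tree]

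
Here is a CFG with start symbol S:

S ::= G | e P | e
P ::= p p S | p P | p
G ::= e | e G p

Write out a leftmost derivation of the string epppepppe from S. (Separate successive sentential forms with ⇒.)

S ⇒ eP ⇒ epP ⇒ epppS ⇒ epppeP ⇒ epppepP ⇒ epppepppS ⇒ epppepppe

S ⇒ eP   [S ::= e P]
eP ⇒ epP   [P ::= p P]
epP ⇒ epppS   [P ::= p p S]
epppS ⇒ epppeP   [S ::= e P]
epppeP ⇒ epppepP   [P ::= p P]
epppepP ⇒ epppepppS   [P ::= p p S]
epppepppS ⇒ epppepppe   [S ::= e]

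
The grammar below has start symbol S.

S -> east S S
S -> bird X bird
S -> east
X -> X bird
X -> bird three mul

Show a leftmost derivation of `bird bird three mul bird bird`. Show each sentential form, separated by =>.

S => bird X bird => bird X bird bird => bird bird three mul bird bird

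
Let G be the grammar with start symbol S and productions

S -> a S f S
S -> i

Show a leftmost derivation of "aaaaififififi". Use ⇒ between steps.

S ⇒ aSfS ⇒ aaSfSfS ⇒ aaaSfSfSfS ⇒ aaaaSfSfSfSfS ⇒ aaaaifSfSfSfS ⇒ aaaaififSfSfS ⇒ aaaaifififSfS ⇒ aaaaififififS ⇒ aaaaififififi

S ⇒ aSfS   [S -> a S f S]
aSfS ⇒ aaSfSfS   [S -> a S f S]
aaSfSfS ⇒ aaaSfSfSfS   [S -> a S f S]
aaaSfSfSfS ⇒ aaaaSfSfSfSfS   [S -> a S f S]
aaaaSfSfSfSfS ⇒ aaaaifSfSfSfS   [S -> i]
aaaaifSfSfSfS ⇒ aaaaififSfSfS   [S -> i]
aaaaififSfSfS ⇒ aaaaifififSfS   [S -> i]
aaaaifififSfS ⇒ aaaaififififS   [S -> i]
aaaaififififS ⇒ aaaaififififi   [S -> i]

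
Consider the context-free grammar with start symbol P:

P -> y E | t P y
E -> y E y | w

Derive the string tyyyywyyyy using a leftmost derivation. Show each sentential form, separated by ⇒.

P ⇒ tPy ⇒ tyEy ⇒ tyyEyy ⇒ tyyyEyyy ⇒ tyyyyEyyyy ⇒ tyyyywyyyy

P ⇒ tPy   [P -> t P y]
tPy ⇒ tyEy   [P -> y E]
tyEy ⇒ tyyEyy   [E -> y E y]
tyyEyy ⇒ tyyyEyyy   [E -> y E y]
tyyyEyyy ⇒ tyyyyEyyyy   [E -> y E y]
tyyyyEyyyy ⇒ tyyyywyyyy   [E -> w]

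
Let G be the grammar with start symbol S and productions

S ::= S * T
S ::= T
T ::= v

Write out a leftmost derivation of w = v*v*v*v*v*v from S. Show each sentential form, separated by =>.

S=>S*T=>S*T*T=>S*T*T*T=>S*T*T*T*T=>S*T*T*T*T*T=>T*T*T*T*T*T=>v*T*T*T*T*T=>v*v*T*T*T*T=>v*v*v*T*T*T=>v*v*v*v*T*T=>v*v*v*v*v*T=>v*v*v*v*v*v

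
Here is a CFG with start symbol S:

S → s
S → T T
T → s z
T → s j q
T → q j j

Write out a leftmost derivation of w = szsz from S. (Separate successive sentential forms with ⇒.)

S ⇒ TT   [S → T T]
TT ⇒ szT   [T → s z]
szT ⇒ szsz   [T → s z]

S ⇒ TT ⇒ szT ⇒ szsz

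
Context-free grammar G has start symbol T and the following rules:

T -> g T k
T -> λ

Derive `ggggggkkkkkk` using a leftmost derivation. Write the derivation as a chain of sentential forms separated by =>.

T => gTk => ggTkk => gggTkkk => ggggTkkkk => gggggTkkkkk => ggggggTkkkkkk => ggggggkkkkkk

T => gTk   [T -> g T k]
gTk => ggTkk   [T -> g T k]
ggTkk => gggTkkk   [T -> g T k]
gggTkkk => ggggTkkkk   [T -> g T k]
ggggTkkkk => gggggTkkkkk   [T -> g T k]
gggggTkkkkk => ggggggTkkkkkk   [T -> g T k]
ggggggTkkkkkk => ggggggkkkkkk   [T -> λ]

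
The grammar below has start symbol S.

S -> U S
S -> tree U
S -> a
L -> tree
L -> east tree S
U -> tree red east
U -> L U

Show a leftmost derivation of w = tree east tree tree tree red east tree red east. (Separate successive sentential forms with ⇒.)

S ⇒ tree U   [S -> tree U]
tree U ⇒ tree L U   [U -> L U]
tree L U ⇒ tree east tree S U   [L -> east tree S]
tree east tree S U ⇒ tree east tree tree U U   [S -> tree U]
tree east tree tree U U ⇒ tree east tree tree tree red east U   [U -> tree red east]
tree east tree tree tree red east U ⇒ tree east tree tree tree red east tree red east   [U -> tree red east]

S ⇒ tree U ⇒ tree L U ⇒ tree east tree S U ⇒ tree east tree tree U U ⇒ tree east tree tree tree red east U ⇒ tree east tree tree tree red east tree red east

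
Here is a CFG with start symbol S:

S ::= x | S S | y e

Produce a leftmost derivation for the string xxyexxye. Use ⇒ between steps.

S ⇒ SS   [S ::= S S]
SS ⇒ xS   [S ::= x]
xS ⇒ xSS   [S ::= S S]
xSS ⇒ xSSS   [S ::= S S]
xSSS ⇒ xSSSS   [S ::= S S]
xSSSS ⇒ xxSSS   [S ::= x]
xxSSS ⇒ xxSSSS   [S ::= S S]
xxSSSS ⇒ xxyeSSS   [S ::= y e]
xxyeSSS ⇒ xxyexSS   [S ::= x]
xxyexSS ⇒ xxyexxS   [S ::= x]
xxyexxS ⇒ xxyexxye   [S ::= y e]

S⇒SS⇒xS⇒xSS⇒xSSS⇒xSSSS⇒xxSSS⇒xxSSSS⇒xxyeSSS⇒xxyexSS⇒xxyexxS⇒xxyexxye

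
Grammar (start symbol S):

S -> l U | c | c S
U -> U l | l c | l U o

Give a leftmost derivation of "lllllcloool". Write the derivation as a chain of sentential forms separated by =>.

S => lU   [S -> l U]
lU => lUl   [U -> U l]
lUl => llUol   [U -> l U o]
llUol => lllUool   [U -> l U o]
lllUool => llllUoool   [U -> l U o]
llllUoool => llllUloool   [U -> U l]
llllUloool => lllllcloool   [U -> l c]

S => lU => lUl => llUol => lllUool => llllUoool => llllUloool => lllllcloool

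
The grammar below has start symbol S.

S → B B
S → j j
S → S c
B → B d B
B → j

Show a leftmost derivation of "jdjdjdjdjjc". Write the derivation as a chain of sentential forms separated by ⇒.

S ⇒ Sc ⇒ BBc ⇒ BdBBc ⇒ BdBdBBc ⇒ BdBdBdBBc ⇒ jdBdBdBBc ⇒ jdjdBdBBc ⇒ jdjdBdBdBBc ⇒ jdjdjdBdBBc ⇒ jdjdjdjdBBc ⇒ jdjdjdjdjBc ⇒ jdjdjdjdjjc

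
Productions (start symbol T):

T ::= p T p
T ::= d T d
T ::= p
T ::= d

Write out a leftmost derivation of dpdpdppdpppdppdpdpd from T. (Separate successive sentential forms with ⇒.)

T ⇒ dTd ⇒ dpTpd ⇒ dpdTdpd ⇒ dpdpTpdpd ⇒ dpdpdTdpdpd ⇒ dpdpdpTpdpdpd ⇒ dpdpdppTppdpdpd ⇒ dpdpdppdTdppdpdpd ⇒ dpdpdppdpTpdppdpdpd ⇒ dpdpdppdpppdppdpdpd

T ⇒ dTd   [T ::= d T d]
dTd ⇒ dpTpd   [T ::= p T p]
dpTpd ⇒ dpdTdpd   [T ::= d T d]
dpdTdpd ⇒ dpdpTpdpd   [T ::= p T p]
dpdpTpdpd ⇒ dpdpdTdpdpd   [T ::= d T d]
dpdpdTdpdpd ⇒ dpdpdpTpdpdpd   [T ::= p T p]
dpdpdpTpdpdpd ⇒ dpdpdppTppdpdpd   [T ::= p T p]
dpdpdppTppdpdpd ⇒ dpdpdppdTdppdpdpd   [T ::= d T d]
dpdpdppdTdppdpdpd ⇒ dpdpdppdpTpdppdpdpd   [T ::= p T p]
dpdpdppdpTpdppdpdpd ⇒ dpdpdppdpppdppdpdpd   [T ::= p]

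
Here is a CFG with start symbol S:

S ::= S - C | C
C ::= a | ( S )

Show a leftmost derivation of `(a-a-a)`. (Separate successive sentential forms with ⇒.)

S ⇒ C ⇒ (S) ⇒ (S-C) ⇒ (S-C-C) ⇒ (C-C-C) ⇒ (a-C-C) ⇒ (a-a-C) ⇒ (a-a-a)

S ⇒ C   [S ::= C]
C ⇒ (S)   [C ::= ( S )]
(S) ⇒ (S-C)   [S ::= S - C]
(S-C) ⇒ (S-C-C)   [S ::= S - C]
(S-C-C) ⇒ (C-C-C)   [S ::= C]
(C-C-C) ⇒ (a-C-C)   [C ::= a]
(a-C-C) ⇒ (a-a-C)   [C ::= a]
(a-a-C) ⇒ (a-a-a)   [C ::= a]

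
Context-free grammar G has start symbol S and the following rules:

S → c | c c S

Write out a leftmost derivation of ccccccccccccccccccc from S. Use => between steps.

S => ccS   [S → c c S]
ccS => ccccS   [S → c c S]
ccccS => ccccccS   [S → c c S]
ccccccS => ccccccccS   [S → c c S]
ccccccccS => ccccccccccS   [S → c c S]
ccccccccccS => ccccccccccccS   [S → c c S]
ccccccccccccS => ccccccccccccccS   [S → c c S]
ccccccccccccccS => ccccccccccccccccS   [S → c c S]
ccccccccccccccccS => ccccccccccccccccccS   [S → c c S]
ccccccccccccccccccS => ccccccccccccccccccc   [S → c]

S => ccS => ccccS => ccccccS => ccccccccS => ccccccccccS => ccccccccccccS => ccccccccccccccS => ccccccccccccccccS => ccccccccccccccccccS => ccccccccccccccccccc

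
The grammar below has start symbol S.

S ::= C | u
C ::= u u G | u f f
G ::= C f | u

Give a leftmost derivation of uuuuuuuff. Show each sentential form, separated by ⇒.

S ⇒ C ⇒ uuG ⇒ uuCf ⇒ uuuuGf ⇒ uuuuCff ⇒ uuuuuuGff ⇒ uuuuuuuff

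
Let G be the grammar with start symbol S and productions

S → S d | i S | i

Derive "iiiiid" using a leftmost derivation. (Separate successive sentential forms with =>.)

S => iS   [S → i S]
iS => iiS   [S → i S]
iiS => iiiS   [S → i S]
iiiS => iiiSd   [S → S d]
iiiSd => iiiiSd   [S → i S]
iiiiSd => iiiiid   [S → i]

S => iS => iiS => iiiS => iiiSd => iiiiSd => iiiiid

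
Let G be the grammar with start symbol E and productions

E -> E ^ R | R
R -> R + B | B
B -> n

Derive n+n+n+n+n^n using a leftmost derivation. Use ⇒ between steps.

E⇒E^R⇒R^R⇒R+B^R⇒R+B+B^R⇒R+B+B+B^R⇒R+B+B+B+B^R⇒B+B+B+B+B^R⇒n+B+B+B+B^R⇒n+n+B+B+B^R⇒n+n+n+B+B^R⇒n+n+n+n+B^R⇒n+n+n+n+n^R⇒n+n+n+n+n^B⇒n+n+n+n+n^n

E ⇒ E^R   [E -> E ^ R]
E^R ⇒ R^R   [E -> R]
R^R ⇒ R+B^R   [R -> R + B]
R+B^R ⇒ R+B+B^R   [R -> R + B]
R+B+B^R ⇒ R+B+B+B^R   [R -> R + B]
R+B+B+B^R ⇒ R+B+B+B+B^R   [R -> R + B]
R+B+B+B+B^R ⇒ B+B+B+B+B^R   [R -> B]
B+B+B+B+B^R ⇒ n+B+B+B+B^R   [B -> n]
n+B+B+B+B^R ⇒ n+n+B+B+B^R   [B -> n]
n+n+B+B+B^R ⇒ n+n+n+B+B^R   [B -> n]
n+n+n+B+B^R ⇒ n+n+n+n+B^R   [B -> n]
n+n+n+n+B^R ⇒ n+n+n+n+n^R   [B -> n]
n+n+n+n+n^R ⇒ n+n+n+n+n^B   [R -> B]
n+n+n+n+n^B ⇒ n+n+n+n+n^n   [B -> n]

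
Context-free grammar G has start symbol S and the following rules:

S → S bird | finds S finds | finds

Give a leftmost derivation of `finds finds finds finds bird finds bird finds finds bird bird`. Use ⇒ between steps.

S ⇒ S bird ⇒ S bird bird ⇒ finds S finds bird bird ⇒ finds finds S finds finds bird bird ⇒ finds finds S bird finds finds bird bird ⇒ finds finds finds S finds bird finds finds bird bird ⇒ finds finds finds S bird finds bird finds finds bird bird ⇒ finds finds finds finds bird finds bird finds finds bird bird

S ⇒ S bird   [S → S bird]
S bird ⇒ S bird bird   [S → S bird]
S bird bird ⇒ finds S finds bird bird   [S → finds S finds]
finds S finds bird bird ⇒ finds finds S finds finds bird bird   [S → finds S finds]
finds finds S finds finds bird bird ⇒ finds finds S bird finds finds bird bird   [S → S bird]
finds finds S bird finds finds bird bird ⇒ finds finds finds S finds bird finds finds bird bird   [S → finds S finds]
finds finds finds S finds bird finds finds bird bird ⇒ finds finds finds S bird finds bird finds finds bird bird   [S → S bird]
finds finds finds S bird finds bird finds finds bird bird ⇒ finds finds finds finds bird finds bird finds finds bird bird   [S → finds]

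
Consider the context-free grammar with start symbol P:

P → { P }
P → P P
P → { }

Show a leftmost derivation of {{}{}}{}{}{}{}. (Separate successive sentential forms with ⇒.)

P⇒PP⇒PPP⇒PPPP⇒PPPPP⇒{P}PPPP⇒{PP}PPPP⇒{{}P}PPPP⇒{{}{}}PPPP⇒{{}{}}{}PPP⇒{{}{}}{}{}PP⇒{{}{}}{}{}{}P⇒{{}{}}{}{}{}{}

P ⇒ PP   [P → P P]
PP ⇒ PPP   [P → P P]
PPP ⇒ PPPP   [P → P P]
PPPP ⇒ PPPPP   [P → P P]
PPPPP ⇒ {P}PPPP   [P → { P }]
{P}PPPP ⇒ {PP}PPPP   [P → P P]
{PP}PPPP ⇒ {{}P}PPPP   [P → { }]
{{}P}PPPP ⇒ {{}{}}PPPP   [P → { }]
{{}{}}PPPP ⇒ {{}{}}{}PPP   [P → { }]
{{}{}}{}PPP ⇒ {{}{}}{}{}PP   [P → { }]
{{}{}}{}{}PP ⇒ {{}{}}{}{}{}P   [P → { }]
{{}{}}{}{}{}P ⇒ {{}{}}{}{}{}{}   [P → { }]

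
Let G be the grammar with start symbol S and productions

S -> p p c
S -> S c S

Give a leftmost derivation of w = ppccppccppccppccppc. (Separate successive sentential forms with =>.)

S => ScS   [S -> S c S]
ScS => ScScS   [S -> S c S]
ScScS => ScScScS   [S -> S c S]
ScScScS => ScScScScS   [S -> S c S]
ScScScScS => ppccScScScS   [S -> p p c]
ppccScScScS => ppccppccScScS   [S -> p p c]
ppccppccScScS => ppccppccppccScS   [S -> p p c]
ppccppccppccScS => ppccppccppccppccS   [S -> p p c]
ppccppccppccppccS => ppccppccppccppccppc   [S -> p p c]

S=>ScS=>ScScS=>ScScScS=>ScScScScS=>ppccScScScS=>ppccppccScScS=>ppccppccppccScS=>ppccppccppccppccS=>ppccppccppccppccppc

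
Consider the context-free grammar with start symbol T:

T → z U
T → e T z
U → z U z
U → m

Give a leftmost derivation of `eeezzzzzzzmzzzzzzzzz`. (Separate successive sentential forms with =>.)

T => eTz   [T → e T z]
eTz => eeTzz   [T → e T z]
eeTzz => eeeTzzz   [T → e T z]
eeeTzzz => eeezUzzz   [T → z U]
eeezUzzz => eeezzUzzzz   [U → z U z]
eeezzUzzzz => eeezzzUzzzzz   [U → z U z]
eeezzzUzzzzz => eeezzzzUzzzzzz   [U → z U z]
eeezzzzUzzzzzz => eeezzzzzUzzzzzzz   [U → z U z]
eeezzzzzUzzzzzzz => eeezzzzzzUzzzzzzzz   [U → z U z]
eeezzzzzzUzzzzzzzz => eeezzzzzzzUzzzzzzzzz   [U → z U z]
eeezzzzzzzUzzzzzzzzz => eeezzzzzzzmzzzzzzzzz   [U → m]

T => eTz => eeTzz => eeeTzzz => eeezUzzz => eeezzUzzzz => eeezzzUzzzzz => eeezzzzUzzzzzz => eeezzzzzUzzzzzzz => eeezzzzzzUzzzzzzzz => eeezzzzzzzUzzzzzzzzz => eeezzzzzzzmzzzzzzzzz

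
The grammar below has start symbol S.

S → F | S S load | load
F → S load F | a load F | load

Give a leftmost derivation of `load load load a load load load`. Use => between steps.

S => S S load => load S load => load F load => load S load F load => load load load F load => load load load a load F load => load load load a load load load

S => S S load   [S → S S load]
S S load => load S load   [S → load]
load S load => load F load   [S → F]
load F load => load S load F load   [F → S load F]
load S load F load => load load load F load   [S → load]
load load load F load => load load load a load F load   [F → a load F]
load load load a load F load => load load load a load load load   [F → load]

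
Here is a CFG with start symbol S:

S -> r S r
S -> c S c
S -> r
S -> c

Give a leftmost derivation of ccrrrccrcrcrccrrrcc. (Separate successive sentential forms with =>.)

S => cSc   [S -> c S c]
cSc => ccScc   [S -> c S c]
ccScc => ccrSrcc   [S -> r S r]
ccrSrcc => ccrrSrrcc   [S -> r S r]
ccrrSrrcc => ccrrrSrrrcc   [S -> r S r]
ccrrrSrrrcc => ccrrrcScrrrcc   [S -> c S c]
ccrrrcScrrrcc => ccrrrccSccrrrcc   [S -> c S c]
ccrrrccSccrrrcc => ccrrrccrSrccrrrcc   [S -> r S r]
ccrrrccrSrccrrrcc => ccrrrccrcScrccrrrcc   [S -> c S c]
ccrrrccrcScrccrrrcc => ccrrrccrcrcrccrrrcc   [S -> r]

S=>cSc=>ccScc=>ccrSrcc=>ccrrSrrcc=>ccrrrSrrrcc=>ccrrrcScrrrcc=>ccrrrccSccrrrcc=>ccrrrccrSrccrrrcc=>ccrrrccrcScrccrrrcc=>ccrrrccrcrcrccrrrcc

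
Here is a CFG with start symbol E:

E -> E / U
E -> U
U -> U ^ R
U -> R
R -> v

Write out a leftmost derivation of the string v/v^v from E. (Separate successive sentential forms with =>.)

E => E/U => U/U => R/U => v/U => v/U^R => v/R^R => v/v^R => v/v^v

E => E/U   [E -> E / U]
E/U => U/U   [E -> U]
U/U => R/U   [U -> R]
R/U => v/U   [R -> v]
v/U => v/U^R   [U -> U ^ R]
v/U^R => v/R^R   [U -> R]
v/R^R => v/v^R   [R -> v]
v/v^R => v/v^v   [R -> v]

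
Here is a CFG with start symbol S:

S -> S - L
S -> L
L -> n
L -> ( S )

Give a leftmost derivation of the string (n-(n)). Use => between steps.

S => L   [S -> L]
L => (S)   [L -> ( S )]
(S) => (S-L)   [S -> S - L]
(S-L) => (L-L)   [S -> L]
(L-L) => (n-L)   [L -> n]
(n-L) => (n-(S))   [L -> ( S )]
(n-(S)) => (n-(L))   [S -> L]
(n-(L)) => (n-(n))   [L -> n]

S=>L=>(S)=>(S-L)=>(L-L)=>(n-L)=>(n-(S))=>(n-(L))=>(n-(n))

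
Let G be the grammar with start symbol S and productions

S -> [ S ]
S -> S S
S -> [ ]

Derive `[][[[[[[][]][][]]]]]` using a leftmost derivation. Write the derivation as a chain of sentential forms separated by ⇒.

S⇒SS⇒[]S⇒[][S]⇒[][[S]]⇒[][[[S]]]⇒[][[[[S]]]]⇒[][[[[SS]]]]⇒[][[[[SSS]]]]⇒[][[[[[S]SS]]]]⇒[][[[[[SS]SS]]]]⇒[][[[[[[]S]SS]]]]⇒[][[[[[[][]]SS]]]]⇒[][[[[[[][]][]S]]]]⇒[][[[[[[][]][][]]]]]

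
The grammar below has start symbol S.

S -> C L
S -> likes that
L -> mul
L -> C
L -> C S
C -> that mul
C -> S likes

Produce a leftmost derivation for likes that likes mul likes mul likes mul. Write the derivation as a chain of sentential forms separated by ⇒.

S ⇒ C L   [S -> C L]
C L ⇒ S likes L   [C -> S likes]
S likes L ⇒ C L likes L   [S -> C L]
C L likes L ⇒ S likes L likes L   [C -> S likes]
S likes L likes L ⇒ C L likes L likes L   [S -> C L]
C L likes L likes L ⇒ S likes L likes L likes L   [C -> S likes]
S likes L likes L likes L ⇒ likes that likes L likes L likes L   [S -> likes that]
likes that likes L likes L likes L ⇒ likes that likes mul likes L likes L   [L -> mul]
likes that likes mul likes L likes L ⇒ likes that likes mul likes mul likes L   [L -> mul]
likes that likes mul likes mul likes L ⇒ likes that likes mul likes mul likes mul   [L -> mul]

S ⇒ C L ⇒ S likes L ⇒ C L likes L ⇒ S likes L likes L ⇒ C L likes L likes L ⇒ S likes L likes L likes L ⇒ likes that likes L likes L likes L ⇒ likes that likes mul likes L likes L ⇒ likes that likes mul likes mul likes L ⇒ likes that likes mul likes mul likes mul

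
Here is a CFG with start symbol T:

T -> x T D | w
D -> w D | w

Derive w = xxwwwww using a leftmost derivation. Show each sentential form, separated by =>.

T => xTD   [T -> x T D]
xTD => xxTDD   [T -> x T D]
xxTDD => xxwDD   [T -> w]
xxwDD => xxwwDD   [D -> w D]
xxwwDD => xxwwwDD   [D -> w D]
xxwwwDD => xxwwwwD   [D -> w]
xxwwwwD => xxwwwww   [D -> w]

T => xTD => xxTDD => xxwDD => xxwwDD => xxwwwDD => xxwwwwD => xxwwwww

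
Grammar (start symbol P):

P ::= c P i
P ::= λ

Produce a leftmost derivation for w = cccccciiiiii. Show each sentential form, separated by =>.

P => cPi   [P ::= c P i]
cPi => ccPii   [P ::= c P i]
ccPii => cccPiii   [P ::= c P i]
cccPiii => ccccPiiii   [P ::= c P i]
ccccPiiii => cccccPiiiii   [P ::= c P i]
cccccPiiiii => ccccccPiiiiii   [P ::= c P i]
ccccccPiiiiii => cccccciiiiii   [P ::= λ]

P=>cPi=>ccPii=>cccPiii=>ccccPiiii=>cccccPiiiii=>ccccccPiiiiii=>cccccciiiiii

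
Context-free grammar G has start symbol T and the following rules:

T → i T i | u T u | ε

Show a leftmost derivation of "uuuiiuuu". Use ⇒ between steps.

T ⇒ uTu   [T → u T u]
uTu ⇒ uuTuu   [T → u T u]
uuTuu ⇒ uuuTuuu   [T → u T u]
uuuTuuu ⇒ uuuiTiuuu   [T → i T i]
uuuiTiuuu ⇒ uuuiiuuu   [T → ε]

T ⇒ uTu ⇒ uuTuu ⇒ uuuTuuu ⇒ uuuiTiuuu ⇒ uuuiiuuu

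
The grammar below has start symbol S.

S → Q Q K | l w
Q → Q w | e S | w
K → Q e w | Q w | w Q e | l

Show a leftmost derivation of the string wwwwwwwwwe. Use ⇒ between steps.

S ⇒ QQK   [S → Q Q K]
QQK ⇒ QwQK   [Q → Q w]
QwQK ⇒ QwwQK   [Q → Q w]
QwwQK ⇒ wwwQK   [Q → w]
wwwQK ⇒ wwwwK   [Q → w]
wwwwK ⇒ wwwwwQe   [K → w Q e]
wwwwwQe ⇒ wwwwwQwe   [Q → Q w]
wwwwwQwe ⇒ wwwwwQwwe   [Q → Q w]
wwwwwQwwe ⇒ wwwwwQwwwe   [Q → Q w]
wwwwwQwwwe ⇒ wwwwwwwwwe   [Q → w]

S⇒QQK⇒QwQK⇒QwwQK⇒wwwQK⇒wwwwK⇒wwwwwQe⇒wwwwwQwe⇒wwwwwQwwe⇒wwwwwQwwwe⇒wwwwwwwwwe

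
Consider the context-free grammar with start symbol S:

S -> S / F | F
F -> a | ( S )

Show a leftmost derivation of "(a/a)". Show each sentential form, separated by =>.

S=>F=>(S)=>(S/F)=>(F/F)=>(a/F)=>(a/a)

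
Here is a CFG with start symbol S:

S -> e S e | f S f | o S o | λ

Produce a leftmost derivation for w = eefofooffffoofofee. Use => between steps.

S => eSe => eeSee => eefSfee => eefoSofee => eefofSfofee => eefofoSofofee => eefofooSoofofee => eefofoofSfoofofee => eefofooffSffoofofee => eefofooffffoofofee

S => eSe   [S -> e S e]
eSe => eeSee   [S -> e S e]
eeSee => eefSfee   [S -> f S f]
eefSfee => eefoSofee   [S -> o S o]
eefoSofee => eefofSfofee   [S -> f S f]
eefofSfofee => eefofoSofofee   [S -> o S o]
eefofoSofofee => eefofooSoofofee   [S -> o S o]
eefofooSoofofee => eefofoofSfoofofee   [S -> f S f]
eefofoofSfoofofee => eefofooffSffoofofee   [S -> f S f]
eefofooffSffoofofee => eefofooffffoofofee   [S -> λ]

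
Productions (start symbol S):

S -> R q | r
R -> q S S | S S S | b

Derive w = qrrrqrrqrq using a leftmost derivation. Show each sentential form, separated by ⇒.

S ⇒ Rq   [S -> R q]
Rq ⇒ qSSq   [R -> q S S]
qSSq ⇒ qRqSq   [S -> R q]
qRqSq ⇒ qSSSqSq   [R -> S S S]
qSSSqSq ⇒ qRqSSqSq   [S -> R q]
qRqSSqSq ⇒ qSSSqSSqSq   [R -> S S S]
qSSSqSSqSq ⇒ qrSSqSSqSq   [S -> r]
qrSSqSSqSq ⇒ qrrSqSSqSq   [S -> r]
qrrSqSSqSq ⇒ qrrrqSSqSq   [S -> r]
qrrrqSSqSq ⇒ qrrrqrSqSq   [S -> r]
qrrrqrSqSq ⇒ qrrrqrrqSq   [S -> r]
qrrrqrrqSq ⇒ qrrrqrrqrq   [S -> r]

S ⇒ Rq ⇒ qSSq ⇒ qRqSq ⇒ qSSSqSq ⇒ qRqSSqSq ⇒ qSSSqSSqSq ⇒ qrSSqSSqSq ⇒ qrrSqSSqSq ⇒ qrrrqSSqSq ⇒ qrrrqrSqSq ⇒ qrrrqrrqSq ⇒ qrrrqrrqrq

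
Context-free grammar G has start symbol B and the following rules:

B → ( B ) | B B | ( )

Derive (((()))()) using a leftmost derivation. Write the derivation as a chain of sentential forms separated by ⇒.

B ⇒ (B) ⇒ (BB) ⇒ ((B)B) ⇒ (((B))B) ⇒ (((()))B) ⇒ (((()))())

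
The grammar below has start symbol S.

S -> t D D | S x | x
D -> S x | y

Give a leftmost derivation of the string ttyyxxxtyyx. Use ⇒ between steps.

S⇒tDD⇒tSxD⇒tSxxD⇒tSxxxD⇒ttDDxxxD⇒ttyDxxxD⇒ttyyxxxD⇒ttyyxxxSx⇒ttyyxxxtDDx⇒ttyyxxxtyDx⇒ttyyxxxtyyx

S ⇒ tDD   [S -> t D D]
tDD ⇒ tSxD   [D -> S x]
tSxD ⇒ tSxxD   [S -> S x]
tSxxD ⇒ tSxxxD   [S -> S x]
tSxxxD ⇒ ttDDxxxD   [S -> t D D]
ttDDxxxD ⇒ ttyDxxxD   [D -> y]
ttyDxxxD ⇒ ttyyxxxD   [D -> y]
ttyyxxxD ⇒ ttyyxxxSx   [D -> S x]
ttyyxxxSx ⇒ ttyyxxxtDDx   [S -> t D D]
ttyyxxxtDDx ⇒ ttyyxxxtyDx   [D -> y]
ttyyxxxtyDx ⇒ ttyyxxxtyyx   [D -> y]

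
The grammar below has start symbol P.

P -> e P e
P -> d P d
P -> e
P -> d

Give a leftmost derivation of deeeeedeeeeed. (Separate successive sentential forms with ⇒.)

P ⇒ dPd ⇒ dePed ⇒ deePeed ⇒ deeePeeed ⇒ deeeePeeeed ⇒ deeeeePeeeeed ⇒ deeeeedeeeeed

P ⇒ dPd   [P -> d P d]
dPd ⇒ dePed   [P -> e P e]
dePed ⇒ deePeed   [P -> e P e]
deePeed ⇒ deeePeeed   [P -> e P e]
deeePeeed ⇒ deeeePeeeed   [P -> e P e]
deeeePeeeed ⇒ deeeeePeeeeed   [P -> e P e]
deeeeePeeeeed ⇒ deeeeedeeeeed   [P -> d]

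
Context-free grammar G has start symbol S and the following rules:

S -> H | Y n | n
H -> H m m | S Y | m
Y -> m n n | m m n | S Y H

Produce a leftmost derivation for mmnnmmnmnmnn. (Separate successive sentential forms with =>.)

S => H => SY => YnY => SYHnY => YnYHnY => mmnnYHnY => mmnnmmnHnY => mmnnmmnmnY => mmnnmmnmnmnn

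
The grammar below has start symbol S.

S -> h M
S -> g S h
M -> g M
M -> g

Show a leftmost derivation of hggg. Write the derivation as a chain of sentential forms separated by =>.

S=>hM=>hgM=>hggM=>hggg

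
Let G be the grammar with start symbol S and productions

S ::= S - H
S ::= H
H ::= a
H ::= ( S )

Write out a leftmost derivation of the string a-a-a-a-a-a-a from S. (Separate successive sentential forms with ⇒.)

S ⇒ S-H   [S ::= S - H]
S-H ⇒ S-H-H   [S ::= S - H]
S-H-H ⇒ S-H-H-H   [S ::= S - H]
S-H-H-H ⇒ S-H-H-H-H   [S ::= S - H]
S-H-H-H-H ⇒ S-H-H-H-H-H   [S ::= S - H]
S-H-H-H-H-H ⇒ S-H-H-H-H-H-H   [S ::= S - H]
S-H-H-H-H-H-H ⇒ H-H-H-H-H-H-H   [S ::= H]
H-H-H-H-H-H-H ⇒ a-H-H-H-H-H-H   [H ::= a]
a-H-H-H-H-H-H ⇒ a-a-H-H-H-H-H   [H ::= a]
a-a-H-H-H-H-H ⇒ a-a-a-H-H-H-H   [H ::= a]
a-a-a-H-H-H-H ⇒ a-a-a-a-H-H-H   [H ::= a]
a-a-a-a-H-H-H ⇒ a-a-a-a-a-H-H   [H ::= a]
a-a-a-a-a-H-H ⇒ a-a-a-a-a-a-H   [H ::= a]
a-a-a-a-a-a-H ⇒ a-a-a-a-a-a-a   [H ::= a]

S ⇒ S-H ⇒ S-H-H ⇒ S-H-H-H ⇒ S-H-H-H-H ⇒ S-H-H-H-H-H ⇒ S-H-H-H-H-H-H ⇒ H-H-H-H-H-H-H ⇒ a-H-H-H-H-H-H ⇒ a-a-H-H-H-H-H ⇒ a-a-a-H-H-H-H ⇒ a-a-a-a-H-H-H ⇒ a-a-a-a-a-H-H ⇒ a-a-a-a-a-a-H ⇒ a-a-a-a-a-a-a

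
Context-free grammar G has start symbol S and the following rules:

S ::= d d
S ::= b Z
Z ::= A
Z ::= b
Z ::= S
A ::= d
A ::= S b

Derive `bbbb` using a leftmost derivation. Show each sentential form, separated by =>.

S => bZ => bA => bSb => bbZb => bbbb

S => bZ   [S ::= b Z]
bZ => bA   [Z ::= A]
bA => bSb   [A ::= S b]
bSb => bbZb   [S ::= b Z]
bbZb => bbbb   [Z ::= b]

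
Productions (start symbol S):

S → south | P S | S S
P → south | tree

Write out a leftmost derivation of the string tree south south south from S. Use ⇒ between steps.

S ⇒ S S ⇒ P S S ⇒ tree S S ⇒ tree P S S ⇒ tree south S S ⇒ tree south south S ⇒ tree south south south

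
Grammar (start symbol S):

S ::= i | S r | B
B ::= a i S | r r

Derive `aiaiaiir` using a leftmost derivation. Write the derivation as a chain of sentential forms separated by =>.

S => B => aiS => aiSr => aiBr => aiaiSr => aiaiBr => aiaiaiSr => aiaiaiir

S => B   [S ::= B]
B => aiS   [B ::= a i S]
aiS => aiSr   [S ::= S r]
aiSr => aiBr   [S ::= B]
aiBr => aiaiSr   [B ::= a i S]
aiaiSr => aiaiBr   [S ::= B]
aiaiBr => aiaiaiSr   [B ::= a i S]
aiaiaiSr => aiaiaiir   [S ::= i]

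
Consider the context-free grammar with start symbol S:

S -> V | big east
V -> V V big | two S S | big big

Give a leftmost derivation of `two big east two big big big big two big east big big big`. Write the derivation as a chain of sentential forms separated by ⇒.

S ⇒ V   [S -> V]
V ⇒ two S S   [V -> two S S]
two S S ⇒ two big east S   [S -> big east]
two big east S ⇒ two big east V   [S -> V]
two big east V ⇒ two big east two S S   [V -> two S S]
two big east two S S ⇒ two big east two V S   [S -> V]
two big east two V S ⇒ two big east two big big S   [V -> big big]
two big east two big big S ⇒ two big east two big big V   [S -> V]
two big east two big big V ⇒ two big east two big big V V big   [V -> V V big]
two big east two big big V V big ⇒ two big east two big big big big V big   [V -> big big]
two big east two big big big big V big ⇒ two big east two big big big big two S S big   [V -> two S S]
two big east two big big big big two S S big ⇒ two big east two big big big big two big east S big   [S -> big east]
two big east two big big big big two big east S big ⇒ two big east two big big big big two big east V big   [S -> V]
two big east two big big big big two big east V big ⇒ two big east two big big big big two big east big big big   [V -> big big]

S ⇒ V ⇒ two S S ⇒ two big east S ⇒ two big east V ⇒ two big east two S S ⇒ two big east two V S ⇒ two big east two big big S ⇒ two big east two big big V ⇒ two big east two big big V V big ⇒ two big east two big big big big V big ⇒ two big east two big big big big two S S big ⇒ two big east two big big big big two big east S big ⇒ two big east two big big big big two big east V big ⇒ two big east two big big big big two big east big big big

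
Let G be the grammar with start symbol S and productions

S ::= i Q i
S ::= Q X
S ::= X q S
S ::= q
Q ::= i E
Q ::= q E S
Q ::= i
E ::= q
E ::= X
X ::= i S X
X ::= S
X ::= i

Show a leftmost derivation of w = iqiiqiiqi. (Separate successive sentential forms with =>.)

S => iQi => iqESi => iqXSi => iqiSXSi => iqiQXXSi => iqiiEXXSi => iqiiqXXSi => iqiiqiXSi => iqiiqiiSi => iqiiqiiqi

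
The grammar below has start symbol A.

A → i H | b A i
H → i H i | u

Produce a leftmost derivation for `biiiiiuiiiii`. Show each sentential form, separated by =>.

A => bAi   [A → b A i]
bAi => biHi   [A → i H]
biHi => biiHii   [H → i H i]
biiHii => biiiHiii   [H → i H i]
biiiHiii => biiiiHiiii   [H → i H i]
biiiiHiiii => biiiiiHiiiii   [H → i H i]
biiiiiHiiiii => biiiiiuiiiii   [H → u]

A => bAi => biHi => biiHii => biiiHiii => biiiiHiiii => biiiiiHiiiii => biiiiiuiiiii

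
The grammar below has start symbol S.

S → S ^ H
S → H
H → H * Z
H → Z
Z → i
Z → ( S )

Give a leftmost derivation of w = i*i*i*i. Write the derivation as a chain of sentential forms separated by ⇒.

S ⇒ H ⇒ H*Z ⇒ H*Z*Z ⇒ H*Z*Z*Z ⇒ Z*Z*Z*Z ⇒ i*Z*Z*Z ⇒ i*i*Z*Z ⇒ i*i*i*Z ⇒ i*i*i*i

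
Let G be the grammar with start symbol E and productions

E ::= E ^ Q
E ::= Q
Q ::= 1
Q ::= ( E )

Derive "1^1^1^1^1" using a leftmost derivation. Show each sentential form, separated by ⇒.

E⇒E^Q⇒E^Q^Q⇒E^Q^Q^Q⇒E^Q^Q^Q^Q⇒Q^Q^Q^Q^Q⇒1^Q^Q^Q^Q⇒1^1^Q^Q^Q⇒1^1^1^Q^Q⇒1^1^1^1^Q⇒1^1^1^1^1

E ⇒ E^Q   [E ::= E ^ Q]
E^Q ⇒ E^Q^Q   [E ::= E ^ Q]
E^Q^Q ⇒ E^Q^Q^Q   [E ::= E ^ Q]
E^Q^Q^Q ⇒ E^Q^Q^Q^Q   [E ::= E ^ Q]
E^Q^Q^Q^Q ⇒ Q^Q^Q^Q^Q   [E ::= Q]
Q^Q^Q^Q^Q ⇒ 1^Q^Q^Q^Q   [Q ::= 1]
1^Q^Q^Q^Q ⇒ 1^1^Q^Q^Q   [Q ::= 1]
1^1^Q^Q^Q ⇒ 1^1^1^Q^Q   [Q ::= 1]
1^1^1^Q^Q ⇒ 1^1^1^1^Q   [Q ::= 1]
1^1^1^1^Q ⇒ 1^1^1^1^1   [Q ::= 1]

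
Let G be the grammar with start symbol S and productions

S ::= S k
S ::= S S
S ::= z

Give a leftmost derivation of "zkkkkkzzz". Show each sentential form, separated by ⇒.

S ⇒ SS   [S ::= S S]
SS ⇒ SSS   [S ::= S S]
SSS ⇒ SkSS   [S ::= S k]
SkSS ⇒ SkkSS   [S ::= S k]
SkkSS ⇒ SkkkSS   [S ::= S k]
SkkkSS ⇒ SkkkkSS   [S ::= S k]
SkkkkSS ⇒ SkkkkkSS   [S ::= S k]
SkkkkkSS ⇒ zkkkkkSS   [S ::= z]
zkkkkkSS ⇒ zkkkkkSSS   [S ::= S S]
zkkkkkSSS ⇒ zkkkkkzSS   [S ::= z]
zkkkkkzSS ⇒ zkkkkkzzS   [S ::= z]
zkkkkkzzS ⇒ zkkkkkzzz   [S ::= z]

S ⇒ SS ⇒ SSS ⇒ SkSS ⇒ SkkSS ⇒ SkkkSS ⇒ SkkkkSS ⇒ SkkkkkSS ⇒ zkkkkkSS ⇒ zkkkkkSSS ⇒ zkkkkkzSS ⇒ zkkkkkzzS ⇒ zkkkkkzzz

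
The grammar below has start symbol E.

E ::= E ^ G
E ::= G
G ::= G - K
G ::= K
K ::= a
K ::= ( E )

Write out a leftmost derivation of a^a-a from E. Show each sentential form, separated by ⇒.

E ⇒ E^G   [E ::= E ^ G]
E^G ⇒ G^G   [E ::= G]
G^G ⇒ K^G   [G ::= K]
K^G ⇒ a^G   [K ::= a]
a^G ⇒ a^G-K   [G ::= G - K]
a^G-K ⇒ a^K-K   [G ::= K]
a^K-K ⇒ a^a-K   [K ::= a]
a^a-K ⇒ a^a-a   [K ::= a]

E ⇒ E^G ⇒ G^G ⇒ K^G ⇒ a^G ⇒ a^G-K ⇒ a^K-K ⇒ a^a-K ⇒ a^a-a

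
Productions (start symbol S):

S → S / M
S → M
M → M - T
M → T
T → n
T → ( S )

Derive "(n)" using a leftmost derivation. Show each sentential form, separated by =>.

S => M => T => (S) => (M) => (T) => (n)

S => M   [S → M]
M => T   [M → T]
T => (S)   [T → ( S )]
(S) => (M)   [S → M]
(M) => (T)   [M → T]
(T) => (n)   [T → n]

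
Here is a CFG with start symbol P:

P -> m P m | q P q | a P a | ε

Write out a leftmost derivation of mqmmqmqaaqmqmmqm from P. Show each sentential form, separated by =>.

P => mPm => mqPqm => mqmPmqm => mqmmPmmqm => mqmmqPqmmqm => mqmmqmPmqmmqm => mqmmqmqPqmqmmqm => mqmmqmqaPaqmqmmqm => mqmmqmqaaqmqmmqm

P => mPm   [P -> m P m]
mPm => mqPqm   [P -> q P q]
mqPqm => mqmPmqm   [P -> m P m]
mqmPmqm => mqmmPmmqm   [P -> m P m]
mqmmPmmqm => mqmmqPqmmqm   [P -> q P q]
mqmmqPqmmqm => mqmmqmPmqmmqm   [P -> m P m]
mqmmqmPmqmmqm => mqmmqmqPqmqmmqm   [P -> q P q]
mqmmqmqPqmqmmqm => mqmmqmqaPaqmqmmqm   [P -> a P a]
mqmmqmqaPaqmqmmqm => mqmmqmqaaqmqmmqm   [P -> ε]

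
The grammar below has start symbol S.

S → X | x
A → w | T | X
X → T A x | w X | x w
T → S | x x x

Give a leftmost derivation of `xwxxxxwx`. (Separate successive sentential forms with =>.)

S => X   [S → X]
X => TAx   [X → T A x]
TAx => SAx   [T → S]
SAx => XAx   [S → X]
XAx => TAxAx   [X → T A x]
TAxAx => SAxAx   [T → S]
SAxAx => XAxAx   [S → X]
XAxAx => xwAxAx   [X → x w]
xwAxAx => xwTxAx   [A → T]
xwTxAx => xwxxxxAx   [T → x x x]
xwxxxxAx => xwxxxxwx   [A → w]

S => X => TAx => SAx => XAx => TAxAx => SAxAx => XAxAx => xwAxAx => xwTxAx => xwxxxxAx => xwxxxxwx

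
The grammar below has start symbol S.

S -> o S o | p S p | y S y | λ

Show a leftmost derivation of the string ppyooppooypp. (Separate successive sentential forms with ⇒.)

S ⇒ pSp   [S -> p S p]
pSp ⇒ ppSpp   [S -> p S p]
ppSpp ⇒ ppySypp   [S -> y S y]
ppySypp ⇒ ppyoSoypp   [S -> o S o]
ppyoSoypp ⇒ ppyooSooypp   [S -> o S o]
ppyooSooypp ⇒ ppyoopSpooypp   [S -> p S p]
ppyoopSpooypp ⇒ ppyooppooypp   [S -> λ]

S ⇒ pSp ⇒ ppSpp ⇒ ppySypp ⇒ ppyoSoypp ⇒ ppyooSooypp ⇒ ppyoopSpooypp ⇒ ppyooppooypp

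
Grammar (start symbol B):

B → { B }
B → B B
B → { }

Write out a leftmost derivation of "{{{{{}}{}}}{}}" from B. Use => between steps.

B => {B}   [B → { B }]
{B} => {BB}   [B → B B]
{BB} => {{B}B}   [B → { B }]
{{B}B} => {{{B}}B}   [B → { B }]
{{{B}}B} => {{{BB}}B}   [B → B B]
{{{BB}}B} => {{{{B}B}}B}   [B → { B }]
{{{{B}B}}B} => {{{{{}}B}}B}   [B → { }]
{{{{{}}B}}B} => {{{{{}}{}}}B}   [B → { }]
{{{{{}}{}}}B} => {{{{{}}{}}}{}}   [B → { }]

B=>{B}=>{BB}=>{{B}B}=>{{{B}}B}=>{{{BB}}B}=>{{{{B}B}}B}=>{{{{{}}B}}B}=>{{{{{}}{}}}B}=>{{{{{}}{}}}{}}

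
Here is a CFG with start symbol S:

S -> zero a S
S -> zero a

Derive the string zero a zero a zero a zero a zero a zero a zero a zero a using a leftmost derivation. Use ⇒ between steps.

S ⇒ zero a S   [S -> zero a S]
zero a S ⇒ zero a zero a S   [S -> zero a S]
zero a zero a S ⇒ zero a zero a zero a S   [S -> zero a S]
zero a zero a zero a S ⇒ zero a zero a zero a zero a S   [S -> zero a S]
zero a zero a zero a zero a S ⇒ zero a zero a zero a zero a zero a S   [S -> zero a S]
zero a zero a zero a zero a zero a S ⇒ zero a zero a zero a zero a zero a zero a S   [S -> zero a S]
zero a zero a zero a zero a zero a zero a S ⇒ zero a zero a zero a zero a zero a zero a zero a S   [S -> zero a S]
zero a zero a zero a zero a zero a zero a zero a S ⇒ zero a zero a zero a zero a zero a zero a zero a zero a   [S -> zero a]

S ⇒ zero a S ⇒ zero a zero a S ⇒ zero a zero a zero a S ⇒ zero a zero a zero a zero a S ⇒ zero a zero a zero a zero a zero a S ⇒ zero a zero a zero a zero a zero a zero a S ⇒ zero a zero a zero a zero a zero a zero a zero a S ⇒ zero a zero a zero a zero a zero a zero a zero a zero a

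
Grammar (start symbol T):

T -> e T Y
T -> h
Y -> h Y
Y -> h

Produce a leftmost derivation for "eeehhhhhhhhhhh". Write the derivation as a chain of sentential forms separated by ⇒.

T⇒eTY⇒eeTYY⇒eeeTYYY⇒eeehYYY⇒eeehhYYY⇒eeehhhYYY⇒eeehhhhYYY⇒eeehhhhhYY⇒eeehhhhhhYY⇒eeehhhhhhhY⇒eeehhhhhhhhY⇒eeehhhhhhhhhY⇒eeehhhhhhhhhhY⇒eeehhhhhhhhhhh

T ⇒ eTY   [T -> e T Y]
eTY ⇒ eeTYY   [T -> e T Y]
eeTYY ⇒ eeeTYYY   [T -> e T Y]
eeeTYYY ⇒ eeehYYY   [T -> h]
eeehYYY ⇒ eeehhYYY   [Y -> h Y]
eeehhYYY ⇒ eeehhhYYY   [Y -> h Y]
eeehhhYYY ⇒ eeehhhhYYY   [Y -> h Y]
eeehhhhYYY ⇒ eeehhhhhYY   [Y -> h]
eeehhhhhYY ⇒ eeehhhhhhYY   [Y -> h Y]
eeehhhhhhYY ⇒ eeehhhhhhhY   [Y -> h]
eeehhhhhhhY ⇒ eeehhhhhhhhY   [Y -> h Y]
eeehhhhhhhhY ⇒ eeehhhhhhhhhY   [Y -> h Y]
eeehhhhhhhhhY ⇒ eeehhhhhhhhhhY   [Y -> h Y]
eeehhhhhhhhhhY ⇒ eeehhhhhhhhhhh   [Y -> h]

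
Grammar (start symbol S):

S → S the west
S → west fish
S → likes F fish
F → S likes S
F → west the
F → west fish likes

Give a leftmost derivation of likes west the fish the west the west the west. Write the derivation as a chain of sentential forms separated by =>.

S => S the west => S the west the west => S the west the west the west => likes F fish the west the west the west => likes west the fish the west the west the west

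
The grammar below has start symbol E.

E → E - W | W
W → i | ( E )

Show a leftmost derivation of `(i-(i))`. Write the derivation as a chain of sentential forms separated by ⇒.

E ⇒ W ⇒ (E) ⇒ (E-W) ⇒ (W-W) ⇒ (i-W) ⇒ (i-(E)) ⇒ (i-(W)) ⇒ (i-(i))

E ⇒ W   [E → W]
W ⇒ (E)   [W → ( E )]
(E) ⇒ (E-W)   [E → E - W]
(E-W) ⇒ (W-W)   [E → W]
(W-W) ⇒ (i-W)   [W → i]
(i-W) ⇒ (i-(E))   [W → ( E )]
(i-(E)) ⇒ (i-(W))   [E → W]
(i-(W)) ⇒ (i-(i))   [W → i]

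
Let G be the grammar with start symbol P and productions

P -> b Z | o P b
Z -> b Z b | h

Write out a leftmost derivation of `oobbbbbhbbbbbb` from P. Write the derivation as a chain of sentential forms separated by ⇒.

P ⇒ oPb ⇒ ooPbb ⇒ oobZbb ⇒ oobbZbbb ⇒ oobbbZbbbb ⇒ oobbbbZbbbbb ⇒ oobbbbbZbbbbbb ⇒ oobbbbbhbbbbbb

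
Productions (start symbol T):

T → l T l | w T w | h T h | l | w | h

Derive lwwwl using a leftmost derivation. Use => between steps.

T => lTl => lwTwl => lwwwl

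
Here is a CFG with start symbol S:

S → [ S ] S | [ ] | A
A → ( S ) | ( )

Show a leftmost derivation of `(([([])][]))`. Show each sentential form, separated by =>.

S => A => (S) => (A) => ((S)) => (([S]S)) => (([A]S)) => (([(S)]S)) => (([([])]S)) => (([([])][]))

S => A   [S → A]
A => (S)   [A → ( S )]
(S) => (A)   [S → A]
(A) => ((S))   [A → ( S )]
((S)) => (([S]S))   [S → [ S ] S]
(([S]S)) => (([A]S))   [S → A]
(([A]S)) => (([(S)]S))   [A → ( S )]
(([(S)]S)) => (([([])]S))   [S → [ ]]
(([([])]S)) => (([([])][]))   [S → [ ]]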